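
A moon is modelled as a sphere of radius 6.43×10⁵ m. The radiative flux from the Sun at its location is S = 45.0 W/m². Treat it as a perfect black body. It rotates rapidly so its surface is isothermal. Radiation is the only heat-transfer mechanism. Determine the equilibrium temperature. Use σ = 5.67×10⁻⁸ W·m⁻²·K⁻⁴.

T ≈ 119 K

At equilibrium, absorbed power = emitted power.
Absorbing cross-section = πr² = 1.299×10¹² m²; emitting surface = 4πr² = 5.196×10¹² m² (ratio 4).
S·A_cross = εσ·A_surf·T⁴  ⇒  T⁴ = S/(4σ).
T⁴ = 1.00·45.0/(4·5.67×10⁻⁸) = 1.984×10⁸ K⁴.
T = (1.984×10⁸)^(1/4).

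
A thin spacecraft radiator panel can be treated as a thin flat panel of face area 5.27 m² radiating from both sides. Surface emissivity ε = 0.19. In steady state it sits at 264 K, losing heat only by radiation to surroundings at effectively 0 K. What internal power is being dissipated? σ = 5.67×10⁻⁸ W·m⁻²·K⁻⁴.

Steady state: P = εσA T⁴.
A = 2·5.27 = 10.54 m²; T⁴ = (264)⁴ = 4.858×10⁹ K⁴.
P = 0.19 × 5.67×10⁻⁸ × 10.54 × 4.858×10⁹.

P ≈ 552 W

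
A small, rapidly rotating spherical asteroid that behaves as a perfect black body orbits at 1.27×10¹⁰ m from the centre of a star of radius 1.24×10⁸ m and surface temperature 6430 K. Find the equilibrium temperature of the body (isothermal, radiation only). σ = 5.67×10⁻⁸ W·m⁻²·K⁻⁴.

The star's surface emits σT_*⁴; at distance d the flux is S = σT_*⁴(R_*/d)².
S = 5.67×10⁻⁸·(6430)⁴·(1.24×10⁸/1.27×10¹⁰)² = 9240 W/m².
For an isothermal sphere T⁴ = (1−a)S/(4σ) = 4.074×10¹⁰ K⁴.

T ≈ 449 K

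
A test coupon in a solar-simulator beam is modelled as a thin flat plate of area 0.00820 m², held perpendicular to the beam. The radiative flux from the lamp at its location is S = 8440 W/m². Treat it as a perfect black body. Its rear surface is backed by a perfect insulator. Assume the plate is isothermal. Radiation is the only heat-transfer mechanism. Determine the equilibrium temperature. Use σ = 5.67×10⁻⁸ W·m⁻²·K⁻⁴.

T ≈ 621 K

At equilibrium, absorbed power = emitted power.
Absorbing cross-section = A = 0.008200 m²; emitting surface = A = 0.008200 m² (ratio 1).
S·A_cross = εσ·A_surf·T⁴  ⇒  T⁴ = S/(1σ).
T⁴ = 1.00·8440/(1·5.67×10⁻⁸) = 1.489×10¹¹ K⁴.
T = (1.489×10¹¹)^(1/4).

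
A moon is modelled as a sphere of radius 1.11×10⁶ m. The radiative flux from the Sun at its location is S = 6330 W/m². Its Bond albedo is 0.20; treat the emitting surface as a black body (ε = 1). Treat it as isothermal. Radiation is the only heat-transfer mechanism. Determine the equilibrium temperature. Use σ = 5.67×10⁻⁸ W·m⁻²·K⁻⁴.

T ≈ 387 K

At equilibrium, absorbed power = emitted power.
Absorbing cross-section = πr² = 3.871×10¹² m²; emitting surface = 4πr² = 1.548×10¹³ m² (ratio 4).
(1−a)S·A_cross = εσ·A_surf·T⁴  ⇒  T⁴ = (1−a)S/(4σ).
T⁴ = 0.800·6330/(4·5.67×10⁻⁸) = 2.233×10¹⁰ K⁴.
T = (2.233×10¹⁰)^(1/4).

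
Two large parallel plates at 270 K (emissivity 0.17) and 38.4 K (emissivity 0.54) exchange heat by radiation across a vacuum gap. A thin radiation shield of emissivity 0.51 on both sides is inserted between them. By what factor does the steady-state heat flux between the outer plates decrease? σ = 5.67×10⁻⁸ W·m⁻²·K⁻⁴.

factor ≈ 1.43

Without shield: q₀ = σΔ(T⁴)/(1/ε₁+1/ε₂−1) with denominator 6.734.
With shield the two gaps are in series; the resistances add: (1/ε₁+1/ε_s−1)+(1/ε_s+1/ε₂−1) = 6.843+2.813 = 9.656.
Heat-flux ratio q₀/q = 9.656/6.734.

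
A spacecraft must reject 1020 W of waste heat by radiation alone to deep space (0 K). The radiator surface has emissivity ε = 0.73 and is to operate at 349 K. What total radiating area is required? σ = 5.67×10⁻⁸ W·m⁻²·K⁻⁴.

A ≈ 1.66 m²

P = εσA T⁴ ⇒ A = P/(εσT⁴).
T⁴ = 1.484×10¹⁰ K⁴.
A = 1020/(0.73 × 5.67×10⁻⁸ × 1.484×10¹⁰).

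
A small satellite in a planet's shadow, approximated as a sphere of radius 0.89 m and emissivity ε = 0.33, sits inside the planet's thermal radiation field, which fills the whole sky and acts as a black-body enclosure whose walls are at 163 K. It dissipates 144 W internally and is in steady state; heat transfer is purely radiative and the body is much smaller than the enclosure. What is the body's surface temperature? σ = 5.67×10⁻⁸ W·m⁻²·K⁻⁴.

T ≈ 196 K

For a small grey body in a large enclosure, net radiated power = εσA(T⁴ − T_w⁴).
Steady state: P = εσA(T⁴ − T_w⁴) with A = 4πr² = 9.954 m².
T⁴ = P/(εσA) + T_w⁴ = 144/(0.33·5.67×10⁻⁸·9.954) + (163)⁴
    = 7.732×10⁸ + 7.059×10⁸ = 1.479×10⁹ K⁴.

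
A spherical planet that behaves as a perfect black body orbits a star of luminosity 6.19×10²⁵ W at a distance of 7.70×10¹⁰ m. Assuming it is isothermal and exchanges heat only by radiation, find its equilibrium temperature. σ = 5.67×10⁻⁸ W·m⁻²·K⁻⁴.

First find the stellar flux at distance d: S = L/(4πd²) = 6.19×10²⁵/(4π·(7.70×10¹⁰)²) = 830.8 W/m².
For an isothermal sphere, absorbed (1−a)S·πr² = emitted σ·4πr²·T⁴, so T⁴ = (1−a)S/(4σ).
T⁴ = 1.00·830.8/(4·5.67×10⁻⁸) = 3.663×10⁹ K⁴.

T ≈ 246 K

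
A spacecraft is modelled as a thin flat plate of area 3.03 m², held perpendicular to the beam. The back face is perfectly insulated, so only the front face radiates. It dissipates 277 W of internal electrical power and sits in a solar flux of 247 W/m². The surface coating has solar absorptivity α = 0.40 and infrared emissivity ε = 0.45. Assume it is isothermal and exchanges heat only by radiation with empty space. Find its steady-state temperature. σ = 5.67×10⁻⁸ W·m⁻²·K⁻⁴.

At steady state, absorbed solar power + internal power = radiated power.
Absorbed: α·S·A_cross = 0.40·247·3.030 = 299.4 W (cross-section A).
Total input = 299.4 + 277 = 576.4 W.
Radiated: εσ·A_surf·T⁴ with A_surf = A = 3.030 m².
T⁴ = 576.4/(0.45·5.67×10⁻⁸·3.030) = 7.455×10⁹ K⁴.

T ≈ 294 K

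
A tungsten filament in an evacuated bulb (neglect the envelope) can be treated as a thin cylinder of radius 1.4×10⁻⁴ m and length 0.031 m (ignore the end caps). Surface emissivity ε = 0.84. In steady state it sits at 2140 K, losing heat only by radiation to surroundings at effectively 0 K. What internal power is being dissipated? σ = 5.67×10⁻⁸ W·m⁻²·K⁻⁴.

Steady state: P = εσA T⁴.
A = 2πrL = 2.727×10⁻⁵ m²; T⁴ = (2140)⁴ = 2.097×10¹³ K⁴.
P = 0.84 × 5.67×10⁻⁸ × 2.727×10⁻⁵ × 2.097×10¹³.

P ≈ 27.2 W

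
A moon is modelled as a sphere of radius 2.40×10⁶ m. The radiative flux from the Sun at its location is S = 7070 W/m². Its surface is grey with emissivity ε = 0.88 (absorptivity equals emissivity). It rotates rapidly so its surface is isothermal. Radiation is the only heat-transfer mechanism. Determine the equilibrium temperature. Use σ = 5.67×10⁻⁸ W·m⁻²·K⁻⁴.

At equilibrium, absorbed power = emitted power.
Absorbing cross-section = πr² = 1.810×10¹³ m²; emitting surface = 4πr² = 7.238×10¹³ m² (ratio 4).
εS·A_cross = εσ·A_surf·T⁴  ⇒  T⁴ = S/(4σ)   (ε cancels).
T⁴ = 7070/(4·5.67×10⁻⁸) = 3.117×10¹⁰ K⁴.
T = (3.117×10¹⁰)^(1/4).

T ≈ 420 K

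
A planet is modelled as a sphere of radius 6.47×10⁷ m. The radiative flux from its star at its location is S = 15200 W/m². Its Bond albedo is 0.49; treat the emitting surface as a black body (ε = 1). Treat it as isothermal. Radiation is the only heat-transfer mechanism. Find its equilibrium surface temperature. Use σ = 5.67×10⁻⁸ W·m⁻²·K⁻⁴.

T ≈ 430 K

At equilibrium, absorbed power = emitted power.
Absorbing cross-section = πr² = 1.315×10¹⁶ m²; emitting surface = 4πr² = 5.260×10¹⁶ m² (ratio 4).
(1−a)S·A_cross = εσ·A_surf·T⁴  ⇒  T⁴ = (1−a)S/(4σ).
T⁴ = 0.510·15200/(4·5.67×10⁻⁸) = 3.418×10¹⁰ K⁴.
T = (3.418×10¹⁰)^(1/4).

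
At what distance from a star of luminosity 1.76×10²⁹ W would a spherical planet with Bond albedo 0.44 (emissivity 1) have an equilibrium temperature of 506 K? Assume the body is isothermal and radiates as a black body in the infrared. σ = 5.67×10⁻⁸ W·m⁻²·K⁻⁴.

d ≈ 7.26×10¹¹ m

For an isothermal black-emitting sphere, (1−a)S·πr² = σ·4πr²·T⁴ ⇒ S = 4σT⁴/(1−a).
S = 4·5.67×10⁻⁸·(506)⁴/0.560 = 26550 W/m².
Flux falls as S = L/(4πd²), so d = √(L/(4πS)) = √(1.76×10²⁹/(4π·26550)).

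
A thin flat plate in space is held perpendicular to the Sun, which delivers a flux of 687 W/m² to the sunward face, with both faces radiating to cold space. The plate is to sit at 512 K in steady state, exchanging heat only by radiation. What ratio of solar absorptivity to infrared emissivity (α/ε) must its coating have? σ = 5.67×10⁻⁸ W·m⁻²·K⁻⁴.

α/ε ≈ 11.3

Balance: αS·A = εσ·2A·T⁴ ⇒ α/ε = 2σT⁴/S.
α/ε = 2·5.67×10⁻⁸·(512)⁴/687 = 2·5.67×10⁻⁸·6.872×10¹⁰/687.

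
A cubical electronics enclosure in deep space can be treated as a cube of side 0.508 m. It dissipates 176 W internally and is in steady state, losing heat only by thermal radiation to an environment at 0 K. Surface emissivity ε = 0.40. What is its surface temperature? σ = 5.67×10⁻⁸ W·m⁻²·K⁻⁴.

T ≈ 266 K

Steady state: internal power = radiated power, P = εσA T⁴.
Radiating area A = 6L² = 1.548 m².
T⁴ = P/(εσA) = 176/(0.40·5.67×10⁻⁸·1.548) = 5.012×10⁹ K⁴.
T = (5.012×10⁹)^(1/4).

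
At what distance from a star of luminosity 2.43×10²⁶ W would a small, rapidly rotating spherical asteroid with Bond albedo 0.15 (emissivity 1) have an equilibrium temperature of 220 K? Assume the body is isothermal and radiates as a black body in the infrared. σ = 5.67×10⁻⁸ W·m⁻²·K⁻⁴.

For an isothermal black-emitting sphere, (1−a)S·πr² = σ·4πr²·T⁴ ⇒ S = 4σT⁴/(1−a).
S = 4·5.67×10⁻⁸·(220)⁴/0.850 = 625.1 W/m².
Flux falls as S = L/(4πd²), so d = √(L/(4πS)) = √(2.43×10²⁶/(4π·625.1)).

d ≈ 1.76×10¹¹ m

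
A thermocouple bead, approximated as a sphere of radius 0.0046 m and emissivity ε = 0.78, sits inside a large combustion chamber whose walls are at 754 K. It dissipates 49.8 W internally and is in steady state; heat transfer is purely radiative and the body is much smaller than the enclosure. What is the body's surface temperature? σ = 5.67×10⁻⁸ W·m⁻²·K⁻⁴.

For a small grey body in a large enclosure, net radiated power = εσA(T⁴ − T_w⁴).
Steady state: P = εσA(T⁴ − T_w⁴) with A = 4πr² = 2.659×10⁻⁴ m².
T⁴ = P/(εσA) + T_w⁴ = 49.8/(0.78·5.67×10⁻⁸·2.659×10⁻⁴) + (754)⁴
    = 4.235×10¹² + 3.232×10¹¹ = 4.558×10¹² K⁴.

T ≈ 1460 K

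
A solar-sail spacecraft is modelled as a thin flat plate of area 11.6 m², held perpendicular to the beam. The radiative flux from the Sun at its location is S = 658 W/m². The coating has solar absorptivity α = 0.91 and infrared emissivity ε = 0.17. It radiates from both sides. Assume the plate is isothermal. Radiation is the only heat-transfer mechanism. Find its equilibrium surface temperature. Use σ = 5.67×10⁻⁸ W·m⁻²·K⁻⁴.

At equilibrium, absorbed power = emitted power.
Absorbing cross-section = A = 11.60 m²; emitting surface = 2A = 23.20 m² (ratio 2).
αS·A_cross = εσ·A_surf·T⁴  ⇒  T⁴ = αS/(ε·2σ).
T⁴ = 0.910·658/(0.17·2·5.67×10⁻⁸) = 3.106×10¹⁰ K⁴.
T = (3.106×10¹⁰)^(1/4).

T ≈ 420 K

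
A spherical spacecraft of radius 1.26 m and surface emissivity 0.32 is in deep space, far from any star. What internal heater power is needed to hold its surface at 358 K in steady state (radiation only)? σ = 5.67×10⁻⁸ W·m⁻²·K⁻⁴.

P = εσ·4πr²·T⁴.
4πr² = 19.95 m²; T⁴ = 1.643×10¹⁰ K⁴.
P = 0.32·5.67×10⁻⁸·19.95·1.643×10¹⁰.

P ≈ 5950 W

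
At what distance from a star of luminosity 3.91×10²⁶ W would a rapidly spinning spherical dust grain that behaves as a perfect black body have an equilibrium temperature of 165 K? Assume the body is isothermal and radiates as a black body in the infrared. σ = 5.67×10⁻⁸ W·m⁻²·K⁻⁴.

For an isothermal black-emitting sphere, (1−a)S·πr² = σ·4πr²·T⁴ ⇒ S = 4σT⁴/(1−a).
S = 4·5.67×10⁻⁸·(165)⁴/1.00 = 168.1 W/m².
Flux falls as S = L/(4πd²), so d = √(L/(4πS)) = √(3.91×10²⁶/(4π·168.1)).

d ≈ 4.30×10¹¹ m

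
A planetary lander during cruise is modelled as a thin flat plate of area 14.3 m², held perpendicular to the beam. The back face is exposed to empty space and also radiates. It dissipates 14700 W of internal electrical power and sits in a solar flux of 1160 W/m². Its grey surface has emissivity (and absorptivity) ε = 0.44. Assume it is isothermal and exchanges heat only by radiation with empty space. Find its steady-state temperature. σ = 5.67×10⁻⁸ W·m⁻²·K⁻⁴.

T ≈ 419 K

At steady state, absorbed solar power + internal power = radiated power.
Absorbed: α·S·A_cross = 0.44·1160·14.30 = 7299 W (cross-section A).
Total input = 7299 + 14700 = 22000 W.
Radiated: εσ·A_surf·T⁴ with A_surf = 2A = 28.60 m².
T⁴ = 22000/(0.44·5.67×10⁻⁸·28.60) = 3.083×10¹⁰ K⁴.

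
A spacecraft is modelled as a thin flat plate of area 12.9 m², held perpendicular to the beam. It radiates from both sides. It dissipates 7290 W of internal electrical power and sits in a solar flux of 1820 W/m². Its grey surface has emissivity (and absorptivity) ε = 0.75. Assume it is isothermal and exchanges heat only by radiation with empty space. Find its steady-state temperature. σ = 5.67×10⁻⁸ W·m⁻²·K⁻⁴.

At steady state, absorbed solar power + internal power = radiated power.
Absorbed: α·S·A_cross = 0.75·1820·12.90 = 17610 W (cross-section A).
Total input = 17610 + 7290 = 24900 W.
Radiated: εσ·A_surf·T⁴ with A_surf = 2A = 25.80 m².
T⁴ = 24900/(0.75·5.67×10⁻⁸·25.80) = 2.269×10¹⁰ K⁴.

T ≈ 388 K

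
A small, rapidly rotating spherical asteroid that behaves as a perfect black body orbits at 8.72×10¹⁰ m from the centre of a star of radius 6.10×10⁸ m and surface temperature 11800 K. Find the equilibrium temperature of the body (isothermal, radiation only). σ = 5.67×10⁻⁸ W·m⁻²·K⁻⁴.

The star's surface emits σT_*⁴; at distance d the flux is S = σT_*⁴(R_*/d)².
S = 5.67×10⁻⁸·(11800)⁴·(6.10×10⁸/8.72×10¹⁰)² = 53790 W/m².
For an isothermal sphere T⁴ = (1−a)S/(4σ) = 2.372×10¹¹ K⁴.

T ≈ 698 K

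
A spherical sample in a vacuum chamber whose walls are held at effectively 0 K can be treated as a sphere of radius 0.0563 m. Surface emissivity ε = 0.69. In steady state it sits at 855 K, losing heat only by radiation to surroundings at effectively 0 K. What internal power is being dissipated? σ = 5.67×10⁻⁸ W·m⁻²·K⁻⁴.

Steady state: P = εσA T⁴.
A = 4πr² = 0.03983 m²; T⁴ = (855)⁴ = 5.344×10¹¹ K⁴.
P = 0.69 × 5.67×10⁻⁸ × 0.03983 × 5.344×10¹¹.

P ≈ 833 W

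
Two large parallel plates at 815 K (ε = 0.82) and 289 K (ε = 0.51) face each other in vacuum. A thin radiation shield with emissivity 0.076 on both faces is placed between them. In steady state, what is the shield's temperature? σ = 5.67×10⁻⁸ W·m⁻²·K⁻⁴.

In steady state the net flux on the hot side equals that on the cold side.
σ(T₁⁴−T_s⁴)/D₁ = σ(T_s⁴−T₂⁴)/D₂, with D₁ = 1/ε₁+1/ε_s−1 = 13.38, D₂ = 1/ε_s+1/ε₂−1 = 14.12.
Solve for T_s⁴: T_s⁴ = (D₂·T₁⁴ + D₁·T₂⁴)/(D₁+D₂) = 2.299×10¹¹ K⁴.

T_s ≈ 692 K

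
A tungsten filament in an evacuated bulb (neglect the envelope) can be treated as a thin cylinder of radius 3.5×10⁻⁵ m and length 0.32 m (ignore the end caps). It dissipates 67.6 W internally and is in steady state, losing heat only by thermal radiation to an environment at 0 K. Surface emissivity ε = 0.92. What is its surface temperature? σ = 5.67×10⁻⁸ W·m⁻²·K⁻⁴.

Steady state: internal power = radiated power, P = εσA T⁴.
Radiating area A = 2πrL = 7.037×10⁻⁵ m².
T⁴ = P/(εσA) = 67.6/(0.92·5.67×10⁻⁸·7.037×10⁻⁵) = 1.842×10¹³ K⁴.
T = (1.842×10¹³)^(1/4).

T ≈ 2070 K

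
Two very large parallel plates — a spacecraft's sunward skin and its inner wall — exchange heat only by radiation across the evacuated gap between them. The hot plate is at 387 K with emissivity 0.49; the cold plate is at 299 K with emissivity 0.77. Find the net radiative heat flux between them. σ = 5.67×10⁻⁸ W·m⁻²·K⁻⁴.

For two infinite grey parallel plates, q = σ(T₁⁴ − T₂⁴)/(1/ε₁ + 1/ε₂ − 1).
T₁⁴ − T₂⁴ = 2.243×10¹⁰ − 7.993×10⁹ = 1.444×10¹⁰ K⁴.
1/ε₁ + 1/ε₂ − 1 = 2.041 + 1.299 − 1 = 2.340.
q = 5.67×10⁻⁸ × 1.444×10¹⁰ / 2.340.

q ≈ 350 W/m²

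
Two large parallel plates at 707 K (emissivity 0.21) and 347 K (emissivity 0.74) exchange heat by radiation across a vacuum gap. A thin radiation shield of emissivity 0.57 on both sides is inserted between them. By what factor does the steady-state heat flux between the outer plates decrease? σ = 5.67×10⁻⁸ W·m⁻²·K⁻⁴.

factor ≈ 1.49

Without shield: q₀ = σΔ(T⁴)/(1/ε₁+1/ε₂−1) with denominator 5.113.
With shield the two gaps are in series; the resistances add: (1/ε₁+1/ε_s−1)+(1/ε_s+1/ε₂−1) = 5.516+2.106 = 7.622.
Heat-flux ratio q₀/q = 7.622/5.113.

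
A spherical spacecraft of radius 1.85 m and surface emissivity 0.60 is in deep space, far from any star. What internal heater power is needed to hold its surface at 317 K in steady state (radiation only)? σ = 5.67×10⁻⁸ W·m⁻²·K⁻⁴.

P ≈ 14800 W

P = εσ·4πr²·T⁴.
4πr² = 43.01 m²; T⁴ = 1.010×10¹⁰ K⁴.
P = 0.60·5.67×10⁻⁸·43.01·1.010×10¹⁰.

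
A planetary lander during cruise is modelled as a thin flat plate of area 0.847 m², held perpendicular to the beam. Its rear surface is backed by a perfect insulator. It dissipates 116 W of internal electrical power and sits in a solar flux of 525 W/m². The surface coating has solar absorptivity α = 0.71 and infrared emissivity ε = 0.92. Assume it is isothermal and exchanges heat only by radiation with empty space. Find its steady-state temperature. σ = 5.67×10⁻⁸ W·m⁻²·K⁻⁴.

At steady state, absorbed solar power + internal power = radiated power.
Absorbed: α·S·A_cross = 0.71·525·0.8470 = 315.7 W (cross-section A).
Total input = 315.7 + 116 = 431.7 W.
Radiated: εσ·A_surf·T⁴ with A_surf = A = 0.8470 m².
T⁴ = 431.7/(0.92·5.67×10⁻⁸·0.8470) = 9.771×10⁹ K⁴.

T ≈ 314 K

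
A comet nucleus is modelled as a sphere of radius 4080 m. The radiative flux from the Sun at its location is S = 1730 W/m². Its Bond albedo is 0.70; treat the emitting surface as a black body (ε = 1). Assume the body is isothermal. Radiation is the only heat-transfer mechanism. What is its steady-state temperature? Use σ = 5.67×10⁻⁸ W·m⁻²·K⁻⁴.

T ≈ 219 K

At equilibrium, absorbed power = emitted power.
Absorbing cross-section = πr² = 5.230×10⁷ m²; emitting surface = 4πr² = 2.092×10⁸ m² (ratio 4).
(1−a)S·A_cross = εσ·A_surf·T⁴  ⇒  T⁴ = (1−a)S/(4σ).
T⁴ = 0.300·1730/(4·5.67×10⁻⁸) = 2.288×10⁹ K⁴.
T = (2.288×10⁹)^(1/4).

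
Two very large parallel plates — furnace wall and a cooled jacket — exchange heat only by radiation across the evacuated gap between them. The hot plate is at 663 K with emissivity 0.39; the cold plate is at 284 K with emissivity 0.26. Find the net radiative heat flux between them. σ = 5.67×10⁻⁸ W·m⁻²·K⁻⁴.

For two infinite grey parallel plates, q = σ(T₁⁴ − T₂⁴)/(1/ε₁ + 1/ε₂ − 1).
T₁⁴ − T₂⁴ = 1.932×10¹¹ − 6.505×10⁹ = 1.867×10¹¹ K⁴.
1/ε₁ + 1/ε₂ − 1 = 2.564 + 3.846 − 1 = 5.410.
q = 5.67×10⁻⁸ × 1.867×10¹¹ / 5.410.

q ≈ 1960 W/m²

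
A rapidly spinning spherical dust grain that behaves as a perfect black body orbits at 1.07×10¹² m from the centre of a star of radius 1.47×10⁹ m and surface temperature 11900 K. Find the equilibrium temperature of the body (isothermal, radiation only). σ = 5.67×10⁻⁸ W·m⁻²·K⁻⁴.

The star's surface emits σT_*⁴; at distance d the flux is S = σT_*⁴(R_*/d)².
S = 5.67×10⁻⁸·(11900)⁴·(1.47×10⁹/1.07×10¹²)² = 2146 W/m².
For an isothermal sphere T⁴ = (1−a)S/(4σ) = 9.462×10⁹ K⁴.

T ≈ 312 K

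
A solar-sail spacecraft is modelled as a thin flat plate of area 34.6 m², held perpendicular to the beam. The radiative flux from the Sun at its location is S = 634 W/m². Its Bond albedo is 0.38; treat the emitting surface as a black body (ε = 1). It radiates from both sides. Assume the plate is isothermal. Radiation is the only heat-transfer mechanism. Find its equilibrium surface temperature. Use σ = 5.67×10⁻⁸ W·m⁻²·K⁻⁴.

T ≈ 243 K

At equilibrium, absorbed power = emitted power.
Absorbing cross-section = A = 34.60 m²; emitting surface = 2A = 69.20 m² (ratio 2).
(1−a)S·A_cross = εσ·A_surf·T⁴  ⇒  T⁴ = (1−a)S/(2σ).
T⁴ = 0.620·634/(2·5.67×10⁻⁸) = 3.466×10⁹ K⁴.
T = (3.466×10⁹)^(1/4).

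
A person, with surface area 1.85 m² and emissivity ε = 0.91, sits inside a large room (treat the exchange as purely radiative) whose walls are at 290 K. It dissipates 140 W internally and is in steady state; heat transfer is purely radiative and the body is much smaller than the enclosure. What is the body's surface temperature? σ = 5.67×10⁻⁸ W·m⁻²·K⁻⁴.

For a small grey body in a large enclosure, net radiated power = εσA(T⁴ − T_w⁴).
Steady state: P = εσA(T⁴ − T_w⁴) with A = 1.85 m².
T⁴ = P/(εσA) + T_w⁴ = 140/(0.91·5.67×10⁻⁸·1.850) + (290)⁴
    = 1.467×10⁹ + 7.073×10⁹ = 8.539×10⁹ K⁴.

T ≈ 304 K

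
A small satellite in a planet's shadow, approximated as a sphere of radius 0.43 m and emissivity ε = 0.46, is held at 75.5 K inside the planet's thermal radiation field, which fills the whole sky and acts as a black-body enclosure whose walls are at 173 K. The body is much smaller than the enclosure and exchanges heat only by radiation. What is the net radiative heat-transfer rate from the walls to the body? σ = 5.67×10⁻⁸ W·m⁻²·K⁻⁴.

P_net ≈ 52.3 W

For a small grey body in a large enclosure: P_net = εσA(T_body⁴ − T_wall⁴).
A = 4πr² = 2.324 m²; T_body⁴ − T_wall⁴ = 3.249×10⁷ − 8.957×10⁸ = -8.633×10⁸ K⁴.
|P_net| = 0.46·5.67×10⁻⁸·2.324·8.633×10⁸.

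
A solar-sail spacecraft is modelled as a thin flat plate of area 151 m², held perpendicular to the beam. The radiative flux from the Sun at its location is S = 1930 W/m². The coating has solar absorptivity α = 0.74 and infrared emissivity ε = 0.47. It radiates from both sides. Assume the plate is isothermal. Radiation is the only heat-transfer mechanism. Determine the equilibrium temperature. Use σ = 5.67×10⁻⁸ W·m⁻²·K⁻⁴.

T ≈ 405 K

At equilibrium, absorbed power = emitted power.
Absorbing cross-section = A = 151.0 m²; emitting surface = 2A = 302.0 m² (ratio 2).
αS·A_cross = εσ·A_surf·T⁴  ⇒  T⁴ = αS/(ε·2σ).
T⁴ = 0.740·1930/(0.47·2·5.67×10⁻⁸) = 2.680×10¹⁰ K⁴.
T = (2.680×10¹⁰)^(1/4).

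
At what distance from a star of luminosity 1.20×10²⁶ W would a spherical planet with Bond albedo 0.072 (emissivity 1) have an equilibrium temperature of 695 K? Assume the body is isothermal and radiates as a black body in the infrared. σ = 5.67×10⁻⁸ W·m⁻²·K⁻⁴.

d ≈ 1.29×10¹⁰ m

For an isothermal black-emitting sphere, (1−a)S·πr² = σ·4πr²·T⁴ ⇒ S = 4σT⁴/(1−a).
S = 4·5.67×10⁻⁸·(695)⁴/0.928 = 57020 W/m².
Flux falls as S = L/(4πd²), so d = √(L/(4πS)) = √(1.20×10²⁶/(4π·57020)).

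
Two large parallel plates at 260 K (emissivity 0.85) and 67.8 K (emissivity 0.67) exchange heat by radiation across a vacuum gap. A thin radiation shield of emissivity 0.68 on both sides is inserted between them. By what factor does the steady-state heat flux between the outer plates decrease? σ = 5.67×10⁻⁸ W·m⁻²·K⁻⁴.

Without shield: q₀ = σΔ(T⁴)/(1/ε₁+1/ε₂−1) with denominator 1.669.
With shield the two gaps are in series; the resistances add: (1/ε₁+1/ε_s−1)+(1/ε_s+1/ε₂−1) = 1.647+1.963 = 3.610.
Heat-flux ratio q₀/q = 3.610/1.669.

factor ≈ 2.16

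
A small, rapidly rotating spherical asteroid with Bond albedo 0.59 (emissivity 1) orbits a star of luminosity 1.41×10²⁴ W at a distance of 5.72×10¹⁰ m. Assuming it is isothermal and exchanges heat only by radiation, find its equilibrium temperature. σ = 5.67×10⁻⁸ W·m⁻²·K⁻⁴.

T ≈ 88.7 K

First find the stellar flux at distance d: S = L/(4πd²) = 1.41×10²⁴/(4π·(5.72×10¹⁰)²) = 34.29 W/m².
For an isothermal sphere, absorbed (1−a)S·πr² = emitted σ·4πr²·T⁴, so T⁴ = (1−a)S/(4σ).
T⁴ = 0.410·34.29/(4·5.67×10⁻⁸) = 6.200×10⁷ K⁴.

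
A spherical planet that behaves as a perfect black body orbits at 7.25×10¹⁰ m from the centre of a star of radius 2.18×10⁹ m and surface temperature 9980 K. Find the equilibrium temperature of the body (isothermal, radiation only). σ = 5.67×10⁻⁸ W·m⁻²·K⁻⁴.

The star's surface emits σT_*⁴; at distance d the flux is S = σT_*⁴(R_*/d)².
S = 5.67×10⁻⁸·(9980)⁴·(2.18×10⁹/7.25×10¹⁰)² = 5.086×10⁵ W/m².
For an isothermal sphere T⁴ = (1−a)S/(4σ) = 2.242×10¹² K⁴.

T ≈ 1220 K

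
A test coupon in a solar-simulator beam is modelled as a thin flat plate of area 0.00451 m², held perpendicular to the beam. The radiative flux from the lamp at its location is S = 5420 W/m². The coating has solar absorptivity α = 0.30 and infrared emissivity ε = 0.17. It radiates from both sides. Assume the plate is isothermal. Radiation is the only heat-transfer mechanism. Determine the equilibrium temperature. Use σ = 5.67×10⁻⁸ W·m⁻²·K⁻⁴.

At equilibrium, absorbed power = emitted power.
Absorbing cross-section = A = 0.004510 m²; emitting surface = 2A = 0.009020 m² (ratio 2).
αS·A_cross = εσ·A_surf·T⁴  ⇒  T⁴ = αS/(ε·2σ).
T⁴ = 0.300·5420/(0.17·2·5.67×10⁻⁸) = 8.434×10¹⁰ K⁴.
T = (8.434×10¹⁰)^(1/4).

T ≈ 539 K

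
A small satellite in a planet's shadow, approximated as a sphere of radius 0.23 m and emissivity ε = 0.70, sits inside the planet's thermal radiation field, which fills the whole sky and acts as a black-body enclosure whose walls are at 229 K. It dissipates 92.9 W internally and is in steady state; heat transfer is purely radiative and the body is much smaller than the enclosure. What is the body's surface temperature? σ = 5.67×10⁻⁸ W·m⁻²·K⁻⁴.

T ≈ 281 K

For a small grey body in a large enclosure, net radiated power = εσA(T⁴ − T_w⁴).
Steady state: P = εσA(T⁴ − T_w⁴) with A = 4πr² = 0.6648 m².
T⁴ = P/(εσA) + T_w⁴ = 92.9/(0.70·5.67×10⁻⁸·0.6648) + (229)⁴
    = 3.521×10⁹ + 2.750×10⁹ = 6.271×10⁹ K⁴.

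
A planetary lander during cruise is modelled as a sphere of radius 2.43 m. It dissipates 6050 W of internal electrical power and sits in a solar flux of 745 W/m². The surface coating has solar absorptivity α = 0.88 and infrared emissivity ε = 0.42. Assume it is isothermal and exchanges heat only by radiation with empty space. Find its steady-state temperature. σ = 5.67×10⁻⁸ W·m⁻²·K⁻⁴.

At steady state, absorbed solar power + internal power = radiated power.
Absorbed: α·S·A_cross = 0.88·745·18.55 = 12160 W (cross-section πr²).
Total input = 12160 + 6050 = 18210 W.
Radiated: εσ·A_surf·T⁴ with A_surf = 4πr² = 74.20 m².
T⁴ = 18210/(0.42·5.67×10⁻⁸·74.20) = 1.031×10¹⁰ K⁴.

T ≈ 319 K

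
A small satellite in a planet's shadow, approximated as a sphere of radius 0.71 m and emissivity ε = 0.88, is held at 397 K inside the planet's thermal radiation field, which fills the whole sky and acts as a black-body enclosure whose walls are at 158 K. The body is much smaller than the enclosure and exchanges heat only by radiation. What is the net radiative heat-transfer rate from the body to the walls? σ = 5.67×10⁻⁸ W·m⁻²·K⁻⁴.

For a small grey body in a large enclosure: P_net = εσA(T_body⁴ − T_wall⁴).
A = 4πr² = 6.335 m²; T_body⁴ − T_wall⁴ = 2.484×10¹⁰ − 6.232×10⁸ = 2.422×10¹⁰ K⁴.
|P_net| = 0.88·5.67×10⁻⁸·6.335·2.422×10¹⁰.

P_net ≈ 7650 W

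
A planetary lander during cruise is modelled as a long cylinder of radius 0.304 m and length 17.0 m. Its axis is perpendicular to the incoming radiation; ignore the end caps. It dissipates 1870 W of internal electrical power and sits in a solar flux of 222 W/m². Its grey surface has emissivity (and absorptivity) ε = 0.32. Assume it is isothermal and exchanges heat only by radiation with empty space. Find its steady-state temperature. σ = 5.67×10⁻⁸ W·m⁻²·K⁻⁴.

At steady state, absorbed solar power + internal power = radiated power.
Absorbed: α·S·A_cross = 0.32·222·10.34 = 734.3 W (cross-section 2rL).
Total input = 734.3 + 1870 = 2604 W.
Radiated: εσ·A_surf·T⁴ with A_surf = 2πrL = 32.47 m².
T⁴ = 2604/(0.32·5.67×10⁻⁸·32.47) = 4.420×10⁹ K⁴.

T ≈ 258 K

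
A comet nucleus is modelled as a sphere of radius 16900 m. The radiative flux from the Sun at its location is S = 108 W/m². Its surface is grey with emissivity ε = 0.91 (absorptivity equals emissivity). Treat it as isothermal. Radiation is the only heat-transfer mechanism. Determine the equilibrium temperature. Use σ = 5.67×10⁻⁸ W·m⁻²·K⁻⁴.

At equilibrium, absorbed power = emitted power.
Absorbing cross-section = πr² = 8.973×10⁸ m²; emitting surface = 4πr² = 3.589×10⁹ m² (ratio 4).
εS·A_cross = εσ·A_surf·T⁴  ⇒  T⁴ = S/(4σ)   (ε cancels).
T⁴ = 108/(4·5.67×10⁻⁸) = 4.762×10⁸ K⁴.
T = (4.762×10⁸)^(1/4).

T ≈ 148 K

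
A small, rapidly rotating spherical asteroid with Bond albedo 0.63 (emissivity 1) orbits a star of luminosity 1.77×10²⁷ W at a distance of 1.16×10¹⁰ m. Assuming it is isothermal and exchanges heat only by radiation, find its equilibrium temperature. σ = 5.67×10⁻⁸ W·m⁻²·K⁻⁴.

First find the stellar flux at distance d: S = L/(4πd²) = 1.77×10²⁷/(4π·(1.16×10¹⁰)²) = 1.047×10⁶ W/m².
For an isothermal sphere, absorbed (1−a)S·πr² = emitted σ·4πr²·T⁴, so T⁴ = (1−a)S/(4σ).
T⁴ = 0.370·1.047×10⁶/(4·5.67×10⁻⁸) = 1.708×10¹² K⁴.

T ≈ 1140 K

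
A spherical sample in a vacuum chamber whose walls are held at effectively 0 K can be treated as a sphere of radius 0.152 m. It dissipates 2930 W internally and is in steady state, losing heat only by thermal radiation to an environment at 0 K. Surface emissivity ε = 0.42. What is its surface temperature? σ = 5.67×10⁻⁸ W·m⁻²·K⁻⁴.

T ≈ 807 K

Steady state: internal power = radiated power, P = εσA T⁴.
Radiating area A = 4πr² = 0.2903 m².
T⁴ = P/(εσA) = 2930/(0.42·5.67×10⁻⁸·0.2903) = 4.238×10¹¹ K⁴.
T = (4.238×10¹¹)^(1/4).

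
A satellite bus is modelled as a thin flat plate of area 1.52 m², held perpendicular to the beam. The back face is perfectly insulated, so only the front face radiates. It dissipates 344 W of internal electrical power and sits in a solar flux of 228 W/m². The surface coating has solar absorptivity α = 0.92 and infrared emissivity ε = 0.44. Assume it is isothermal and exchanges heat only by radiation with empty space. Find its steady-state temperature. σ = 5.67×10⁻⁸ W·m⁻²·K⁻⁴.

T ≈ 364 K

At steady state, absorbed solar power + internal power = radiated power.
Absorbed: α·S·A_cross = 0.92·228·1.520 = 318.8 W (cross-section A).
Total input = 318.8 + 344 = 662.8 W.
Radiated: εσ·A_surf·T⁴ with A_surf = A = 1.520 m².
T⁴ = 662.8/(0.44·5.67×10⁻⁸·1.520) = 1.748×10¹⁰ K⁴.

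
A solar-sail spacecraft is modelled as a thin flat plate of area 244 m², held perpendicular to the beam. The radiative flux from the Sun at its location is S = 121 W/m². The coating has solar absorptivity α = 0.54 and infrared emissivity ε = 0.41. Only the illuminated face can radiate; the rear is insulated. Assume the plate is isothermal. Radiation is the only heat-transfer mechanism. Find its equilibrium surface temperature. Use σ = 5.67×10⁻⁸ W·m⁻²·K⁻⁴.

At equilibrium, absorbed power = emitted power.
Absorbing cross-section = A = 244.0 m²; emitting surface = A = 244.0 m² (ratio 1).
αS·A_cross = εσ·A_surf·T⁴  ⇒  T⁴ = αS/(ε·1σ).
T⁴ = 0.540·121/(0.41·1·5.67×10⁻⁸) = 2.811×10⁹ K⁴.
T = (2.811×10⁹)^(1/4).

T ≈ 230 K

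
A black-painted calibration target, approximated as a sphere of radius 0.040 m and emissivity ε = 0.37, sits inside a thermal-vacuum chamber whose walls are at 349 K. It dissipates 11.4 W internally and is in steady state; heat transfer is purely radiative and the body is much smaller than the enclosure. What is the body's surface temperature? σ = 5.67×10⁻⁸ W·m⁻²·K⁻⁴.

T ≈ 452 K

For a small grey body in a large enclosure, net radiated power = εσA(T⁴ − T_w⁴).
Steady state: P = εσA(T⁴ − T_w⁴) with A = 4πr² = 0.02011 m².
T⁴ = P/(εσA) + T_w⁴ = 11.4/(0.37·5.67×10⁻⁸·0.02011) + (349)⁴
    = 2.703×10¹⁰ + 1.484×10¹⁰ = 4.186×10¹⁰ K⁴.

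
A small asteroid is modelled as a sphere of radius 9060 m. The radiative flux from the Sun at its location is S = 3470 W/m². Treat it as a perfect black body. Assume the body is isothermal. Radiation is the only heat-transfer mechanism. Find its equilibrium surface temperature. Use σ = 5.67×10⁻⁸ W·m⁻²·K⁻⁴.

At equilibrium, absorbed power = emitted power.
Absorbing cross-section = πr² = 2.579×10⁸ m²; emitting surface = 4πr² = 1.031×10⁹ m² (ratio 4).
S·A_cross = εσ·A_surf·T⁴  ⇒  T⁴ = S/(4σ).
T⁴ = 1.00·3470/(4·5.67×10⁻⁸) = 1.530×10¹⁰ K⁴.
T = (1.530×10¹⁰)^(1/4).

T ≈ 352 K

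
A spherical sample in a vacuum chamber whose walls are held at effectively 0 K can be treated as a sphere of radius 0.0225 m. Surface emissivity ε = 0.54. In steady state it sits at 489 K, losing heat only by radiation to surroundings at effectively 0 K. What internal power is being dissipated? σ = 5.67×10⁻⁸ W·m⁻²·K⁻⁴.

P ≈ 11.1 W

Steady state: P = εσA T⁴.
A = 4πr² = 0.006362 m²; T⁴ = (489)⁴ = 5.718×10¹⁰ K⁴.
P = 0.54 × 5.67×10⁻⁸ × 0.006362 × 5.718×10¹⁰.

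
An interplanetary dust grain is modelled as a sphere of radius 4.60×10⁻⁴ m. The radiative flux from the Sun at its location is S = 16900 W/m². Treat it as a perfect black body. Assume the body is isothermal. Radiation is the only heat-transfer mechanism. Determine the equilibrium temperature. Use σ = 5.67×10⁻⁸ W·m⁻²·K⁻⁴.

T ≈ 522 K

At equilibrium, absorbed power = emitted power.
Absorbing cross-section = πr² = 6.648×10⁻⁷ m²; emitting surface = 4πr² = 2.659×10⁻⁶ m² (ratio 4).
S·A_cross = εσ·A_surf·T⁴  ⇒  T⁴ = S/(4σ).
T⁴ = 1.00·16900/(4·5.67×10⁻⁸) = 7.451×10¹⁰ K⁴.
T = (7.451×10¹⁰)^(1/4).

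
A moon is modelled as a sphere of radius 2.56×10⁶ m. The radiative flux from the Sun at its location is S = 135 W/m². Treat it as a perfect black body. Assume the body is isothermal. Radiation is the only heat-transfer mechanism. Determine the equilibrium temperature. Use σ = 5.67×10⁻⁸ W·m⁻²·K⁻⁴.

T ≈ 156 K

At equilibrium, absorbed power = emitted power.
Absorbing cross-section = πr² = 2.059×10¹³ m²; emitting surface = 4πr² = 8.235×10¹³ m² (ratio 4).
S·A_cross = εσ·A_surf·T⁴  ⇒  T⁴ = S/(4σ).
T⁴ = 1.00·135/(4·5.67×10⁻⁸) = 5.952×10⁸ K⁴.
T = (5.952×10⁸)^(1/4).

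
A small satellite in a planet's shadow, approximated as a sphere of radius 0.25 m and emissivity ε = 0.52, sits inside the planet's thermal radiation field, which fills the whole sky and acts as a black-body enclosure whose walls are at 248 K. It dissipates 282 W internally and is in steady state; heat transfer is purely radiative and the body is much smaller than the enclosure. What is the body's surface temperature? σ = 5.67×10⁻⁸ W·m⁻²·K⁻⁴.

T ≈ 355 K

For a small grey body in a large enclosure, net radiated power = εσA(T⁴ − T_w⁴).
Steady state: P = εσA(T⁴ − T_w⁴) with A = 4πr² = 0.7854 m².
T⁴ = P/(εσA) + T_w⁴ = 282/(0.52·5.67×10⁻⁸·0.7854) + (248)⁴
    = 1.218×10¹⁰ + 3.783×10⁹ = 1.596×10¹⁰ K⁴.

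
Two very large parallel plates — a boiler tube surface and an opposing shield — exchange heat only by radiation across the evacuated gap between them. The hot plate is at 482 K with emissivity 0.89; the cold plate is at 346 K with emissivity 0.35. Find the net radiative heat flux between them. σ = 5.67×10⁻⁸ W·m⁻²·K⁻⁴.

q ≈ 754 W/m²

For two infinite grey parallel plates, q = σ(T₁⁴ − T₂⁴)/(1/ε₁ + 1/ε₂ − 1).
T₁⁴ − T₂⁴ = 5.397×10¹⁰ − 1.433×10¹⁰ = 3.964×10¹⁰ K⁴.
1/ε₁ + 1/ε₂ − 1 = 1.124 + 2.857 − 1 = 2.981.
q = 5.67×10⁻⁸ × 3.964×10¹⁰ / 2.981.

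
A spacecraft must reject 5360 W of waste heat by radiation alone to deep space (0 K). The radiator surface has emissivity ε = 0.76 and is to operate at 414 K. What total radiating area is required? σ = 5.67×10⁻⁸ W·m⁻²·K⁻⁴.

P = εσA T⁴ ⇒ A = P/(εσT⁴).
T⁴ = 2.938×10¹⁰ K⁴.
A = 5360/(0.76 × 5.67×10⁻⁸ × 2.938×10¹⁰).

A ≈ 4.23 m²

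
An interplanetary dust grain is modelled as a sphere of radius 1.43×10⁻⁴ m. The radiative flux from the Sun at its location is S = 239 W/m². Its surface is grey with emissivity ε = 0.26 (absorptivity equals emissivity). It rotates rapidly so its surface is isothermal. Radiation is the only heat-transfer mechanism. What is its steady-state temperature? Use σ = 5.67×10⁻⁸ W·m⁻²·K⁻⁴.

At equilibrium, absorbed power = emitted power.
Absorbing cross-section = πr² = 6.424×10⁻⁸ m²; emitting surface = 4πr² = 2.570×10⁻⁷ m² (ratio 4).
εS·A_cross = εσ·A_surf·T⁴  ⇒  T⁴ = S/(4σ)   (ε cancels).
T⁴ = 239/(4·5.67×10⁻⁸) = 1.054×10⁹ K⁴.
T = (1.054×10⁹)^(1/4).

T ≈ 180 K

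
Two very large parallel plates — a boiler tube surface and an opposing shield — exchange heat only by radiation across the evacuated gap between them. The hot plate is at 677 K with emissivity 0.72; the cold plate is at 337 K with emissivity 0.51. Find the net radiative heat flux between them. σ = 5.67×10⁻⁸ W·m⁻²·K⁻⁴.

q ≈ 4760 W/m²

For two infinite grey parallel plates, q = σ(T₁⁴ − T₂⁴)/(1/ε₁ + 1/ε₂ − 1).
T₁⁴ − T₂⁴ = 2.101×10¹¹ − 1.290×10¹⁰ = 1.972×10¹¹ K⁴.
1/ε₁ + 1/ε₂ − 1 = 1.389 + 1.961 − 1 = 2.350.
q = 5.67×10⁻⁸ × 1.972×10¹¹ / 2.350.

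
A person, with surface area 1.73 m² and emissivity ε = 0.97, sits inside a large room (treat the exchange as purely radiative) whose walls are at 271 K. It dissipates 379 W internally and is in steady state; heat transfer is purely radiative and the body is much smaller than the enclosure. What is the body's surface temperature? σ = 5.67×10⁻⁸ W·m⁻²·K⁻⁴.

T ≈ 311 K

For a small grey body in a large enclosure, net radiated power = εσA(T⁴ − T_w⁴).
Steady state: P = εσA(T⁴ − T_w⁴) with A = 1.73 m².
T⁴ = P/(εσA) + T_w⁴ = 379/(0.97·5.67×10⁻⁸·1.730) + (271)⁴
    = 3.983×10⁹ + 5.394×10⁹ = 9.377×10⁹ K⁴.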